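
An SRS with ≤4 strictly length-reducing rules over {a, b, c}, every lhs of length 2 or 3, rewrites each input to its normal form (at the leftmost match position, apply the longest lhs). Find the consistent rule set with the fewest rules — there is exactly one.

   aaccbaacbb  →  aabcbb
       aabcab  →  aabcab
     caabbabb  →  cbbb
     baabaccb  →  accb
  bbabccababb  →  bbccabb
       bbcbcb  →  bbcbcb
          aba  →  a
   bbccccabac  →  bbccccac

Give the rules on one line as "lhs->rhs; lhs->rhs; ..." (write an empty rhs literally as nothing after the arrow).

ba->; caa->c; cba->b

  | aaccbaacbb => aacbacbb => aabcbb
  | aabcab
  | caabbabb => cbbabb => cbbb
  | baabaccb => abaccb => accb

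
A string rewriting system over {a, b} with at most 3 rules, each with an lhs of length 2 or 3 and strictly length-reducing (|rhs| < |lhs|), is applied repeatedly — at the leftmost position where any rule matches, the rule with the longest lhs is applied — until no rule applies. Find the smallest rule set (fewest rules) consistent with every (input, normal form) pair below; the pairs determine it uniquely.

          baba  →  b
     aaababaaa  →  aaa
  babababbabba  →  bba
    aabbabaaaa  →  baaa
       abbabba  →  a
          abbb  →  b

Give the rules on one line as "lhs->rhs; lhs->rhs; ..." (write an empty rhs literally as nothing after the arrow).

  | baba => b
  | aaababaaa => aabaaa => aaa
  | babababbabba => bbabbabba => bbabba => bba
  | aabbabaaaa => babaaaa => baaa

aab->; aba->; abb->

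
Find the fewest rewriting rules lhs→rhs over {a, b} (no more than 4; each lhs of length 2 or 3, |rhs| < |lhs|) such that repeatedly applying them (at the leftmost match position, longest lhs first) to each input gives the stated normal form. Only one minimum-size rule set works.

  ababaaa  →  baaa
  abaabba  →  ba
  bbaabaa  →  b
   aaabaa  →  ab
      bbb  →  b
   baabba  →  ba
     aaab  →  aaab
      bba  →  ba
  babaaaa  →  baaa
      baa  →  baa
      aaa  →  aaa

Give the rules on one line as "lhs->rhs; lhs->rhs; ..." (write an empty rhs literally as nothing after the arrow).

aba->b; abb->bb; bb->b

  | ababaaa => bbaaa => baaa
  | abaabba => babba => bbba => bba => ba
  | bbaabaa => baabaa => baba => bb => b
  | aaabaa => aaba => ab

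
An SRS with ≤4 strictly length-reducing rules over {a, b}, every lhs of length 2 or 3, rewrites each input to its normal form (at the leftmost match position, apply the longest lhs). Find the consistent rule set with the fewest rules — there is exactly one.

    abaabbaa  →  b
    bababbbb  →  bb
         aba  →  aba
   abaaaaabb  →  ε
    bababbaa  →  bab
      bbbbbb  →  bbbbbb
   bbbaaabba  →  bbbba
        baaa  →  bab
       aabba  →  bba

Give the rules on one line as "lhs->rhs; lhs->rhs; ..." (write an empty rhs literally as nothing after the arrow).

aa->; aaa->ab; abb->

  | abaabbaa => abbbaa => baa => b
  | bababbbb => babbb => bb
  | aba
  | abaaaaabb => ababaabb => ababbb => abb => ε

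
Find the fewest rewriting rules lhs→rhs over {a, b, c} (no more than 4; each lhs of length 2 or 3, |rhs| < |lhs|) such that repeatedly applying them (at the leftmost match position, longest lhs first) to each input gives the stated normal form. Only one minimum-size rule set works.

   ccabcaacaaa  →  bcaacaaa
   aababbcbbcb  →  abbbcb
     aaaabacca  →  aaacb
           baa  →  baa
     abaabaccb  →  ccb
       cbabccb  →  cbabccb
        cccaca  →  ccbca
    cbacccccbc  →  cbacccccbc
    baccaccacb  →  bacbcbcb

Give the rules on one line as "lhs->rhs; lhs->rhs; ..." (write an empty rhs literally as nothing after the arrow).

  | ccabcaacaaa => cbbcaacaaa => bcaacaaa
  | aababbcbbcb => abbcbbcb => abbbcb
  | aaaabacca => aaacca => aaacb
  | baa

aba->; cbb->b; cca->cb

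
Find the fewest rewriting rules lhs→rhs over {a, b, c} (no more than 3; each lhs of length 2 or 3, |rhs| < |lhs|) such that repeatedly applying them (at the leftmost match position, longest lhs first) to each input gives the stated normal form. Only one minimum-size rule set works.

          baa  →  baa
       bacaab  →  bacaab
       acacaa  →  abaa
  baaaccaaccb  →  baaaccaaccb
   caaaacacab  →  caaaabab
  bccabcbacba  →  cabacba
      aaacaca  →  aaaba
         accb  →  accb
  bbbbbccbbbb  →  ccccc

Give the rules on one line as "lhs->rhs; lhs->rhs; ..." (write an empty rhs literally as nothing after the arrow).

bb->c; bc->; cac->b

  | baa
  | bacaab
  | acacaa => abaa
  | baaaccaaccb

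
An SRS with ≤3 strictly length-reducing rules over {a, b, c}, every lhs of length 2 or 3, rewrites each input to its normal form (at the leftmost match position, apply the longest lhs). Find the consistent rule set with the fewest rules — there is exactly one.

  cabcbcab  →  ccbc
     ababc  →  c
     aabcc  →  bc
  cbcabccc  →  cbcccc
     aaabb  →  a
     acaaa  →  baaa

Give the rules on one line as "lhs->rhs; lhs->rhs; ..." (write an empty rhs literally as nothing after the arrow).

ab->; ac->b

  | cabcbcab => ccbcab => ccbc
  | ababc => abc => c
  | aabcc => acc => bc
  | cbcabccc => cbcccc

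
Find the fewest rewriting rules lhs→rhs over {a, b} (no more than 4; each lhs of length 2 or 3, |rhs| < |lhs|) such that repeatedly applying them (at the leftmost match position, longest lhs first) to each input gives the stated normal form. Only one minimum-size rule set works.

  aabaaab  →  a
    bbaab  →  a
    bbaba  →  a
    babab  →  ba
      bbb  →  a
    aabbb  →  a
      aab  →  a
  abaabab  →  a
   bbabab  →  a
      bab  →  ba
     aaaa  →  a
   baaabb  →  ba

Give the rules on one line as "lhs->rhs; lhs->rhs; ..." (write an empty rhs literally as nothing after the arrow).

aa->a; ab->a; bb->a

  | aabaaab => abaaab => aaaab => aaab => aab => ab => a
  | bbaab => aaab => aab => ab => a
  | bbaba => aaba => aba => aa => a
  | babab => baab => bab => ba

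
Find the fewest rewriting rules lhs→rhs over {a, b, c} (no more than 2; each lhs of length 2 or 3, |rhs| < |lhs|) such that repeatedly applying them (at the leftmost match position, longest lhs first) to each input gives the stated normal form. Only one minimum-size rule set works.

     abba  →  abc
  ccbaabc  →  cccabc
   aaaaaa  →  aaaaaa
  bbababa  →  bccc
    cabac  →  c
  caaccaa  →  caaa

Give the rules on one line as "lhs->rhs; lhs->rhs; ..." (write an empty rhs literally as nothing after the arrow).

  | abba => abc
  | ccbaabc => cccabc
  | aaaaaa
  | bbababa => bcbaba => bccba => bccc

acc->; ba->c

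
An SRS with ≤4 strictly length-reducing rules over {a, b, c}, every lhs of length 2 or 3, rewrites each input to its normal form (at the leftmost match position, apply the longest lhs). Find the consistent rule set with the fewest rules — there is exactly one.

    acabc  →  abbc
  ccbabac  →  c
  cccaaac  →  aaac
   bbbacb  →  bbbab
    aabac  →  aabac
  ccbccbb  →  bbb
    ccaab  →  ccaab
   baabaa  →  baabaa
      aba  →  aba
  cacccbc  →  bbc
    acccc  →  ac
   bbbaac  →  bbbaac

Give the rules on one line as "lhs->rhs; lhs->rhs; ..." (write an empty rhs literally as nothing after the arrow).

  | acabc => abbc
  | ccbabac => cbac => c
  | cccaaac => aaac
  | bbbacb => bbbab

cab->bb; cb->b; cba->; ccc->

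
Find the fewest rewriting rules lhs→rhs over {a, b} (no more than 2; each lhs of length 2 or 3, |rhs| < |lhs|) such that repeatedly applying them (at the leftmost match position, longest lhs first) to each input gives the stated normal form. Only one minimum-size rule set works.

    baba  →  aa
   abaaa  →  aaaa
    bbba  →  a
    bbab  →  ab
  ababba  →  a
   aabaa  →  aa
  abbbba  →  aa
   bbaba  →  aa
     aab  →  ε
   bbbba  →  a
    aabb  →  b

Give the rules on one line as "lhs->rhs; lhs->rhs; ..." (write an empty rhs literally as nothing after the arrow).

aab->; ba->a

  | baba => aba => aa
  | abaaa => aaaa
  | bbba => bba => ba => a
  | bbab => bab => ab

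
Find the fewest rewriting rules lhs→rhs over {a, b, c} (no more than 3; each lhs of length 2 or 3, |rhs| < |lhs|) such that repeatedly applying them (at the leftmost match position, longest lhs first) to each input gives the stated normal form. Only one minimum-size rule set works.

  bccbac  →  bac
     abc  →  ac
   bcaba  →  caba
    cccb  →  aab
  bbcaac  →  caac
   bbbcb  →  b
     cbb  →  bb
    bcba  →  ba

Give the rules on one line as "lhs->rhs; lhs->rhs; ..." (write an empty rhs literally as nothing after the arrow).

bc->c; cb->b; ccc->aa

  | bccbac => ccbac => cbac => bac
  | abc => ac
  | bcaba => caba
  | cccb => aab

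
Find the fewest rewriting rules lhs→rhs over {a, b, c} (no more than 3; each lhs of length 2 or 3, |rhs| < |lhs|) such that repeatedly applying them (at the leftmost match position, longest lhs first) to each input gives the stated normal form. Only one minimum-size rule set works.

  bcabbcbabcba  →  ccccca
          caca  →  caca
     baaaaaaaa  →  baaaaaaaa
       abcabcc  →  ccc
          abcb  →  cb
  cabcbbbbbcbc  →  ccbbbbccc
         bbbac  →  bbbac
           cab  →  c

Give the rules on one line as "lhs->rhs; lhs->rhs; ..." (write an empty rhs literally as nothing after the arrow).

  | bcabbcbabcba => bcbcbabcba => cccbabcba => cccbcba => ccccca
  | caca
  | baaaaaaaa
  | abcabcc => cabcc => ccc

ab->; bcb->cc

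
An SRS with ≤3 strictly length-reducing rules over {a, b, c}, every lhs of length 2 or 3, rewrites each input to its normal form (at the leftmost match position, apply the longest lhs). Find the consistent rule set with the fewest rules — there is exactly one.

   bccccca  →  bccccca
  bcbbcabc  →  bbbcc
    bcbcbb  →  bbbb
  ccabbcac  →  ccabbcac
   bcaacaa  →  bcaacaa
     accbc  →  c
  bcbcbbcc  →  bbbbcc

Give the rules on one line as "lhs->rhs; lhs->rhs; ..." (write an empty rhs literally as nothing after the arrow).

abc->c; cb->b

  | bccccca
  | bcbbcabc => bbbcabc => bbbcc
  | bcbcbb => bbcbb => bbbb
  | ccabbcac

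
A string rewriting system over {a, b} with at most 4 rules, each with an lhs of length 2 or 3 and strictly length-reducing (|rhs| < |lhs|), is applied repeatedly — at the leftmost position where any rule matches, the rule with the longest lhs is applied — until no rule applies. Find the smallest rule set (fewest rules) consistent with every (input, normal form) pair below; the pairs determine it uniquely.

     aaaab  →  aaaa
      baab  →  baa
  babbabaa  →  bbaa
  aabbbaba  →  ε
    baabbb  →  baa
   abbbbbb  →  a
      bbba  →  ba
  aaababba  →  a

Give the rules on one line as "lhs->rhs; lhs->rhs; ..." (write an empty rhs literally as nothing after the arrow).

  | aaaab => aaaa
  | baab => baa
  | babbabaa => bababaa => bbaa
  | aabbbaba => aabbaba => aababa => aba => ε

ab->a; aba->; bbb->b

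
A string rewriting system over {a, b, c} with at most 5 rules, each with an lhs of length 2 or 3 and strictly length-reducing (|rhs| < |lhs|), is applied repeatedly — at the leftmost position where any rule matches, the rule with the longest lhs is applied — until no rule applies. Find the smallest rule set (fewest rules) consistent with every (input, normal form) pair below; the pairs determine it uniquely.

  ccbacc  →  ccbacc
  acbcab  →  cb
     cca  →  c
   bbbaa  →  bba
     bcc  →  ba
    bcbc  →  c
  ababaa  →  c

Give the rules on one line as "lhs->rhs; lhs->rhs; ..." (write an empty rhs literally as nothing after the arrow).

  | ccbacc
  | acbcab => acaab => aab => cb
  | cca => c
  | bbbaa => bbbc => bba

aa->c; bc->a; bcc->ba; ca->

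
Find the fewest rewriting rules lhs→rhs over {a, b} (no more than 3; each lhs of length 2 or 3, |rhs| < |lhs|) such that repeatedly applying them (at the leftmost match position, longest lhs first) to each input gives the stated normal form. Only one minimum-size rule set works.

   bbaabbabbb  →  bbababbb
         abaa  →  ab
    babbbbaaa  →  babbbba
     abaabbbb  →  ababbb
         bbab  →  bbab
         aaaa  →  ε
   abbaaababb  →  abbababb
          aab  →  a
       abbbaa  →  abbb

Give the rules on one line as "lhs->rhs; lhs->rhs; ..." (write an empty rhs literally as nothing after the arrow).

  | bbaabbabbb => bbababbb
  | abaa => ab
  | babbbbaaa => babbbba
  | abaabbbb => ababbb

aa->; aab->a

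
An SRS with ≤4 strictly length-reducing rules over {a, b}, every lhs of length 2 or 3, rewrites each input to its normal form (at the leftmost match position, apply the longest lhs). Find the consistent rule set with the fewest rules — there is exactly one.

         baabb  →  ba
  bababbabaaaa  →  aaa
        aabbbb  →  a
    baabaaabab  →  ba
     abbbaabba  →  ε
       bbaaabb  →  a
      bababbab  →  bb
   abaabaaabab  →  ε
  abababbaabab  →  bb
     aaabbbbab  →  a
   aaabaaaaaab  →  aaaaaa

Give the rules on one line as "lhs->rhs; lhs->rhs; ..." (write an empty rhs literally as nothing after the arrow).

ab->; aba->; abb->ab; bba->

  | baabb => baab => ba
  | bababbabaaaa => bbbabaaaa => bbaaaa => aaa
  | aabbbb => aabbb => aabb => aab => a
  | baabaaabab => baaabab => baab => ba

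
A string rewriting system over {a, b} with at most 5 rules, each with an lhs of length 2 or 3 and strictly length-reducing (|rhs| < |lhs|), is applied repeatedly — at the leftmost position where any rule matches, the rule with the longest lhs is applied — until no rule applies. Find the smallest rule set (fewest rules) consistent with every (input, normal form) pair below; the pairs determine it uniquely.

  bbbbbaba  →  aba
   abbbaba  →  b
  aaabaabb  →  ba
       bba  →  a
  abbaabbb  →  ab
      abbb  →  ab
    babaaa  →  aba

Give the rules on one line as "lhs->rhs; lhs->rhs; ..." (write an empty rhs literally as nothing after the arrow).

aa->; aab->ba; bab->ab; bb->

  | bbbbbaba => bbbaba => baba => aba
  | abbbaba => ababa => aaba => baa => b
  | aaabaabb => abaabb => abbab => aab => ba
  | bba => a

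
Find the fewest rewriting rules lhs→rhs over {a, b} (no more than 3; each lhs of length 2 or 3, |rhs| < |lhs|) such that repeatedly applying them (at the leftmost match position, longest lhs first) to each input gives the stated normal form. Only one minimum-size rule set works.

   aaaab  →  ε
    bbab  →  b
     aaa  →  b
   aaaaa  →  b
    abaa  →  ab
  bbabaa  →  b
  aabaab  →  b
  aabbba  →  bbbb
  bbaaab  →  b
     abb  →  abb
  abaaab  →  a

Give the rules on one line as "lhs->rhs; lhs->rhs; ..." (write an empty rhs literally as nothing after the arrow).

aa->b; ba->b; bab->

  | aaaab => baab => bab => ε
  | bbab => b
  | aaa => ba => b
  | aaaaa => baaa => baa => ba => b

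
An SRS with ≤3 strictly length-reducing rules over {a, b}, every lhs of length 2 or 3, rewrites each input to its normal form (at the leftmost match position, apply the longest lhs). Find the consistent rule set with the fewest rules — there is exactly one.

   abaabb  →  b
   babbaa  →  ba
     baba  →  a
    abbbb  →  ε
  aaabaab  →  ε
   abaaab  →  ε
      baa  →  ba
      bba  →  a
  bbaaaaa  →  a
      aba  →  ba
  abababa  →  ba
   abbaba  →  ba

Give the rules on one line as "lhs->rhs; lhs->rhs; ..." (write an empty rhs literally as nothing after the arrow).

aa->a; ab->b; bb->

  | abaabb => baabb => babb => bbb => b
  | babbaa => bbbaa => baa => ba
  | baba => bba => a
  | abbbb => bbbb => bb => ε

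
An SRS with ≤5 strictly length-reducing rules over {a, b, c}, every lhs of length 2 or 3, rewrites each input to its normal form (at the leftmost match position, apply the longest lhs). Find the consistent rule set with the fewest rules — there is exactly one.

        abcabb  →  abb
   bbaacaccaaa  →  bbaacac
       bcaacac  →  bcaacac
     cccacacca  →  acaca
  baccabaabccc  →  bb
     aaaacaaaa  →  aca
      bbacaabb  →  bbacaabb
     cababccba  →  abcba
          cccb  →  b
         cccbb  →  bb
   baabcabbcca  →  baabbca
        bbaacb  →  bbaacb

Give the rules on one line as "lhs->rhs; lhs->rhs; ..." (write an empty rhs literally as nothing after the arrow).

aaa->; cab->; cc->c; ccc->

  | abcabb => abb
  | bbaacaccaaa => bbaacacaaa => bbaacac
  | bcaacac
  | cccacacca => acacca => acaca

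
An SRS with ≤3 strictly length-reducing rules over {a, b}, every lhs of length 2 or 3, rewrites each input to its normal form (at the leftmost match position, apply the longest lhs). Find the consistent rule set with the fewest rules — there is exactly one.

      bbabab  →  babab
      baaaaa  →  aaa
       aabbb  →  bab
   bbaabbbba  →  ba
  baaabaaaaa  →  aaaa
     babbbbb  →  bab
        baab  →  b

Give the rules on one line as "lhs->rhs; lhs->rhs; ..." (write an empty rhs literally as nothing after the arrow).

aab->ba; baa->; bb->b

  | bbabab => babab
  | baaaaa => aaa
  | aabbb => babb => bab
  | bbaabbbba => baabbbba => bbbba => bbba => bba => ba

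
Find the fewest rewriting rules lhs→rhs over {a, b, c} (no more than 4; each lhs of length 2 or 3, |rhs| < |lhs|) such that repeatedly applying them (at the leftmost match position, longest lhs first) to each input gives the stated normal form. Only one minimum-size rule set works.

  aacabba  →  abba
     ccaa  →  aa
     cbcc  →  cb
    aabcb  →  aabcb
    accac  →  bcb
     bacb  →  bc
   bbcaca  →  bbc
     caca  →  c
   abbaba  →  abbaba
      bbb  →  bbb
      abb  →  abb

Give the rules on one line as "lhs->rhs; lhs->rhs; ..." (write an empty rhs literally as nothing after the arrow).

ac->b; aca->; acb->c; cc->

  | aacabba => abba
  | ccaa => aa
  | cbcc => cb
  | aabcb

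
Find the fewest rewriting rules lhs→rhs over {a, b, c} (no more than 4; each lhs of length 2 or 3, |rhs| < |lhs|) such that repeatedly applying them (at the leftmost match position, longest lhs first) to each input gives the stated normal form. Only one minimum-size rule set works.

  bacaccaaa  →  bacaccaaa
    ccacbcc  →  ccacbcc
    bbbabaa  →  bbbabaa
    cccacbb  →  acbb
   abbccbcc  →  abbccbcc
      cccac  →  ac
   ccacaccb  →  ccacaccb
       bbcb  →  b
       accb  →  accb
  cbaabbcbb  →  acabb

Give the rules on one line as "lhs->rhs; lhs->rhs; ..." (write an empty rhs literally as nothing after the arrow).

  | bacaccaaa
  | ccacbcc
  | bbbabaa
  | cccacbb => acbb

bcb->; cba->ac; ccc->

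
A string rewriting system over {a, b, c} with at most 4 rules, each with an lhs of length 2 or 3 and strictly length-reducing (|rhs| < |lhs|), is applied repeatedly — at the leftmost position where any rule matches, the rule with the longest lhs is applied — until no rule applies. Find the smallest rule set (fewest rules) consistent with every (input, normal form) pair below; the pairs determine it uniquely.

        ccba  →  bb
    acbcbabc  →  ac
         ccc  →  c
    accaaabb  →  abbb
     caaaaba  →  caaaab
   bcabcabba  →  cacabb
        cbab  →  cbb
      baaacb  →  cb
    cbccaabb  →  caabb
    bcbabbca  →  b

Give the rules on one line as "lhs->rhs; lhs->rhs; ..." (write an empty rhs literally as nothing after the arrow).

ba->b; bc->c; cc->b

  | ccba => bba => bb
  | acbcbabc => accbabc => abbabc => abbbc => abbc => abc => ac
  | ccc => bc => c
  | accaaabb => abaaabb => abaabb => ababb => abbb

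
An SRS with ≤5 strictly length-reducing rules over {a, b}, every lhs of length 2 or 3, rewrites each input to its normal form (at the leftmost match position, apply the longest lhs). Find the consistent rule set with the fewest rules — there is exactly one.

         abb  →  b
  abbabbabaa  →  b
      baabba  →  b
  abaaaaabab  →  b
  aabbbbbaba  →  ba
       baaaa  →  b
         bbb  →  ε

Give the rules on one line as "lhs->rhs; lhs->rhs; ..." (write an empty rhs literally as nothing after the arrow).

  | abb => b
  | abbabbabaa => babbabaa => bbabaa => aabaa => baa => b
  | baabba => bbba => aba => b
  | abaaaaabab => baaaabab => baabab => bbab => aab => b

aa->; ab->; aba->b; bb->a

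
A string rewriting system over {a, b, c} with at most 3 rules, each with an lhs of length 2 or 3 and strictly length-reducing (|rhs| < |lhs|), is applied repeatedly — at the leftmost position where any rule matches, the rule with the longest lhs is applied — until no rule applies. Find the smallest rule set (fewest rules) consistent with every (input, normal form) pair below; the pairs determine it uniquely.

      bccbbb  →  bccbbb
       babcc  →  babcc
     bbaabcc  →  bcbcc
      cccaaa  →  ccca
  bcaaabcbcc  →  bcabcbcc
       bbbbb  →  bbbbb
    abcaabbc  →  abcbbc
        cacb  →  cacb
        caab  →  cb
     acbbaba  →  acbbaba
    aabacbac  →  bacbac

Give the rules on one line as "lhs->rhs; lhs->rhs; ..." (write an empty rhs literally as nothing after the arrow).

aa->; baa->c

  | bccbbb
  | babcc
  | bbaabcc => bcbcc
  | cccaaa => ccca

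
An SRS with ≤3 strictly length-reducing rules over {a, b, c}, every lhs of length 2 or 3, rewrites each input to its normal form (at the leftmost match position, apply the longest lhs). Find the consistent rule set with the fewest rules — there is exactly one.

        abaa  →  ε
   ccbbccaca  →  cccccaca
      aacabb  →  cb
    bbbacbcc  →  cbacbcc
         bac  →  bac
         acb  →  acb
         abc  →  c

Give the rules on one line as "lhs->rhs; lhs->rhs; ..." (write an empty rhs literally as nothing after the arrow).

aa->; ab->; bb->c

  | abaa => aa => ε
  | ccbbccaca => cccccaca
  | aacabb => cabb => cb
  | bbbacbcc => cbacbcc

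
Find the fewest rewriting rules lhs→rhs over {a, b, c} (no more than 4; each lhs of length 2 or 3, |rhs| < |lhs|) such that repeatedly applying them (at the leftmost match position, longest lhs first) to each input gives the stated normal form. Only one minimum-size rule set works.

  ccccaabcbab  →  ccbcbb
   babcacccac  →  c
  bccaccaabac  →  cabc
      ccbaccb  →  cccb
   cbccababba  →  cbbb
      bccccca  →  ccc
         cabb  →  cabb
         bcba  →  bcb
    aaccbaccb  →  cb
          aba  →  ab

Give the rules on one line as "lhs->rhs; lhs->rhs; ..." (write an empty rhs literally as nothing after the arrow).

ac->; ba->b; bcc->c; cca->c

  | ccccaabcbab => cccabcbab => ccbcbab => ccbcbb
  | babcacccac => bbcacccac => bbcccac => bccac => cac => c
  | bccaccaabac => caccaabac => ccaabac => cabac => cabc
  | ccbaccb => ccbccb => cccb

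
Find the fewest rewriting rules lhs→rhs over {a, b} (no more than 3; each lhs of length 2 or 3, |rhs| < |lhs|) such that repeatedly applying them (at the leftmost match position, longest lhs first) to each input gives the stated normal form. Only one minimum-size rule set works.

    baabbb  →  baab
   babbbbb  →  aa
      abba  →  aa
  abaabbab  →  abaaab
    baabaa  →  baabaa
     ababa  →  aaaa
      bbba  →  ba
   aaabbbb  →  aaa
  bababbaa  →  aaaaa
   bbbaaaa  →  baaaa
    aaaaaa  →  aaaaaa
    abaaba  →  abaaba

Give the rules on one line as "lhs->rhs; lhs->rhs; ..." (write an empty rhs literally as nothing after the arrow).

bab->aa; bb->

  | baabbb => baab
  | babbbbb => aabbbb => aabb => aa
  | abba => aa
  | abaabbab => abaaab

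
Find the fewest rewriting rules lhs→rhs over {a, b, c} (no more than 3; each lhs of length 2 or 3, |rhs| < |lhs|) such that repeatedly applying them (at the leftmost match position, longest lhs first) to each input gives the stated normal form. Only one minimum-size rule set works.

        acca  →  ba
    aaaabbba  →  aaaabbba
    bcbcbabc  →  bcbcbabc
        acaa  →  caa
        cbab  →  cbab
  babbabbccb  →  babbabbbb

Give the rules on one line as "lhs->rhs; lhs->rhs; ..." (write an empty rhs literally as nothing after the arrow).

  | acca => cca => ba
  | aaaabbba
  | bcbcbabc
  | acaa => caa

ac->c; cc->b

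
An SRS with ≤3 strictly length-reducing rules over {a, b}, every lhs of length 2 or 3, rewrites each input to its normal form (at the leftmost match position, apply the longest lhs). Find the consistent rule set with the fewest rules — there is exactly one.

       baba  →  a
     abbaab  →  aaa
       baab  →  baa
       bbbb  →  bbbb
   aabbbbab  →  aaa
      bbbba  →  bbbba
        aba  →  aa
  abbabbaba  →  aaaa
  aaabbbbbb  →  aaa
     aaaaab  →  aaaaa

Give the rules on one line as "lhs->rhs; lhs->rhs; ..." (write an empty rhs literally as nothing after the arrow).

ab->a; bab->

  | baba => a
  | abbaab => abaab => aaab => aaa
  | baab => baa
  | bbbb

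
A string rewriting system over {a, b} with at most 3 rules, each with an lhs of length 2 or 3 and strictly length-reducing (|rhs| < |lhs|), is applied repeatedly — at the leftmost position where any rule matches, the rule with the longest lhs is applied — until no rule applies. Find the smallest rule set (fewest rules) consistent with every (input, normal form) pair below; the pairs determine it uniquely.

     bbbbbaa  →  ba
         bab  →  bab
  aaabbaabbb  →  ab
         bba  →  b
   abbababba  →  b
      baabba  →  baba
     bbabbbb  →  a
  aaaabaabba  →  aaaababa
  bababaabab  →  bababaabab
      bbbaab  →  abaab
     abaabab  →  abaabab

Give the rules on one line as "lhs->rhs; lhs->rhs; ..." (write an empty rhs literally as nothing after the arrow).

  | bbbbbaa => abbbaa => bbaa => ba
  | bab
  | aaabbaabbb => aabaabbb => aababb => aabb => ab
  | bba => b

abb->b; bb->a; bba->b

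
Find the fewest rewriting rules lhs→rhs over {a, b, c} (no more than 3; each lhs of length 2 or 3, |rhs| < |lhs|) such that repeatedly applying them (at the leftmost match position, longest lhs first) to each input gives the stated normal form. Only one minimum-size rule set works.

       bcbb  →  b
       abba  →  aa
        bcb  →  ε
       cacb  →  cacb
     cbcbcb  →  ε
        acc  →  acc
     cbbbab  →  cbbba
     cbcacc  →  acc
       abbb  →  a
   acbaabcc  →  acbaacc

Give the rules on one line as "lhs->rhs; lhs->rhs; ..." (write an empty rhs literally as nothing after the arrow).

  | bcbb => b
  | abba => aba => aa
  | bcb => ε
  | cacb

ab->a; bcb->; cbc->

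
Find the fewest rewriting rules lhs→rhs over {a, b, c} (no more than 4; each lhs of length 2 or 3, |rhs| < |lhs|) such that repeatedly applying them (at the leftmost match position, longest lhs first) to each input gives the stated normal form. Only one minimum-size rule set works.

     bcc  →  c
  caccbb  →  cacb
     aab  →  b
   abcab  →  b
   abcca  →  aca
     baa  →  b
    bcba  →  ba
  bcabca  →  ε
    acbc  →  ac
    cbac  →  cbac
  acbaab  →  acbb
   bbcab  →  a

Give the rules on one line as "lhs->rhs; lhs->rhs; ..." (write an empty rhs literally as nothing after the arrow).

aa->; bab->a; bc->; ccb->c

  | bcc => c
  | caccbb => cacb
  | aab => b
  | abcab => aab => b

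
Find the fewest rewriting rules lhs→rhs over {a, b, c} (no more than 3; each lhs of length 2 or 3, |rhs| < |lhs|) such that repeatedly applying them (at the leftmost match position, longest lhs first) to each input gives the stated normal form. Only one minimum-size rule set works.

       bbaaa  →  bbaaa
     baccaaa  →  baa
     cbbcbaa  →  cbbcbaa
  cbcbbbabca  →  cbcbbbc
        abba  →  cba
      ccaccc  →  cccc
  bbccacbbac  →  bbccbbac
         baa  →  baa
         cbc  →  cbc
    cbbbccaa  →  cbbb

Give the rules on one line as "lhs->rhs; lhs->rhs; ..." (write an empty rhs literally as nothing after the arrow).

  | bbaaa
  | baccaaa => bacaa => baa
  | cbbcbaa
  | cbcbbbabca => cbcbbbcca => cbcbbbc

ab->c; ca->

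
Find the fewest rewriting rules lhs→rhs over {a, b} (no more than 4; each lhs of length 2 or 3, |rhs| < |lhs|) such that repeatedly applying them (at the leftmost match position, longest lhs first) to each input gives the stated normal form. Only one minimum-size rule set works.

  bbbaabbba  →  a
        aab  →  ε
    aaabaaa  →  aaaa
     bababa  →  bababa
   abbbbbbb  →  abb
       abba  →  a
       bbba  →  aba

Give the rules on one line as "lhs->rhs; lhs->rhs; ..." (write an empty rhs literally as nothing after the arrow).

  | bbbaabbba => abaabbba => abbba => aaba => a
  | aab => ε
  | aaabaaa => aaaa
  | bababa

aab->; bba->; bbb->ab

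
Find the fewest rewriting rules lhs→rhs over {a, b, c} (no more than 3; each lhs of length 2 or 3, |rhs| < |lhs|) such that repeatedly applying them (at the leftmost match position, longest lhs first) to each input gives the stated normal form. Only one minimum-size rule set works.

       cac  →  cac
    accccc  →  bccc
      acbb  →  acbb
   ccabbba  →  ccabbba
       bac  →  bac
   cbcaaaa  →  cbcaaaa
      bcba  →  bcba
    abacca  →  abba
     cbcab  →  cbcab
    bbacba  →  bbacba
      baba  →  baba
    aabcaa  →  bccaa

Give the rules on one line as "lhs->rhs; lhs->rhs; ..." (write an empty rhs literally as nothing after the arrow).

aab->bc; acc->b

  | cac
  | accccc => bccc
  | acbb
  | ccabbba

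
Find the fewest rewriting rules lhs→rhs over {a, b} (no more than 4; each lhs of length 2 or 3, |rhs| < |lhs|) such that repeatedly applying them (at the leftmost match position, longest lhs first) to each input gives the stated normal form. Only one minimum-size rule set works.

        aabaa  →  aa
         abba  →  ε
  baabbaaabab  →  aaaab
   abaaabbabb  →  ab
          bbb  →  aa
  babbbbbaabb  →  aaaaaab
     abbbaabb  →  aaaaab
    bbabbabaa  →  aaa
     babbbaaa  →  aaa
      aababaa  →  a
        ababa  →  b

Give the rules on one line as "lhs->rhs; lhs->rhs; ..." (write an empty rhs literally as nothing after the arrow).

  | aabaa => aa
  | abba => aba => ε
  | baabbaaabab => babbaaabab => bbbaaabab => aaaaabab => aaaab
  | abaaabbabb => aabbabb => aababb => abb => ab

aba->; ba->b; bb->b; bbb->aa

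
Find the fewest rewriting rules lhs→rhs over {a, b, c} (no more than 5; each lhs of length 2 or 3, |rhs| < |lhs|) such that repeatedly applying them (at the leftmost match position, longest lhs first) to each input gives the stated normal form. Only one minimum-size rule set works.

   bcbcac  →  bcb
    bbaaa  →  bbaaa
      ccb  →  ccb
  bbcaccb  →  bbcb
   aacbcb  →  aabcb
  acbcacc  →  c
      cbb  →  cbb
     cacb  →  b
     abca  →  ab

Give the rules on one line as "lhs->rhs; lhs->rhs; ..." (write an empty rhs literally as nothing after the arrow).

  | bcbcac => bcb
  | bbaaa
  | ccb
  | bbcaccb => bbcb

aac->aa; acb->; ca->; cac->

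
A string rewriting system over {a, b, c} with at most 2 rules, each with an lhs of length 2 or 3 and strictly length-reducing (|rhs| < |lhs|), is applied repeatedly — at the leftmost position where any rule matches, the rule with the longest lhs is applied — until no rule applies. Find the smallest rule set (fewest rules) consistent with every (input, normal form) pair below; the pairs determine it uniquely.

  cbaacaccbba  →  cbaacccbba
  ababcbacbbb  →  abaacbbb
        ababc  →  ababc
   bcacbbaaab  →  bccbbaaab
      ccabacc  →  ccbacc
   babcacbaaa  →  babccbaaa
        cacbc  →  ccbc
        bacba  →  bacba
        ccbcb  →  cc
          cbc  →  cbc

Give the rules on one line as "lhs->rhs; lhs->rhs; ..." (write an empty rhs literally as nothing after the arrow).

  | cbaacaccbba => cbaacccbba
  | ababcbacbbb => abaacbbb
  | ababc
  | bcacbbaaab => bccbbaaab

bcb->; ca->c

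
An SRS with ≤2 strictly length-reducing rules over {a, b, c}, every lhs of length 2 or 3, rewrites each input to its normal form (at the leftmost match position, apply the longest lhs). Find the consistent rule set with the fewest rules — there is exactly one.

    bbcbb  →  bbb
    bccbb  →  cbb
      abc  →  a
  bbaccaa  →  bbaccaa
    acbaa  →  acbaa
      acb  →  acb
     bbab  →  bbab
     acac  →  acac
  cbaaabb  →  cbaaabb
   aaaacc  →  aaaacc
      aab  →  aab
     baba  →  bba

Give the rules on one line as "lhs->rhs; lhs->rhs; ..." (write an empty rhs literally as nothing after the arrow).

aba->ba; bc->

  | bbcbb => bbb
  | bccbb => cbb
  | abc => a
  | bbaccaa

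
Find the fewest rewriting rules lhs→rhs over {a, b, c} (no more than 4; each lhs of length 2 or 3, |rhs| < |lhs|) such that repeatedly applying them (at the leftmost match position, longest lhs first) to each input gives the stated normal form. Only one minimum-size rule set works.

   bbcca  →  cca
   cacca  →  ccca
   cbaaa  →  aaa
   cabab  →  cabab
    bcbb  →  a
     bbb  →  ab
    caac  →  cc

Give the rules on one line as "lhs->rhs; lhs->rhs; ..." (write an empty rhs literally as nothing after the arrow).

ac->c; bb->a; cb->

  | bbcca => acca => cca
  | cacca => ccca
  | cbaaa => aaa
  | cabab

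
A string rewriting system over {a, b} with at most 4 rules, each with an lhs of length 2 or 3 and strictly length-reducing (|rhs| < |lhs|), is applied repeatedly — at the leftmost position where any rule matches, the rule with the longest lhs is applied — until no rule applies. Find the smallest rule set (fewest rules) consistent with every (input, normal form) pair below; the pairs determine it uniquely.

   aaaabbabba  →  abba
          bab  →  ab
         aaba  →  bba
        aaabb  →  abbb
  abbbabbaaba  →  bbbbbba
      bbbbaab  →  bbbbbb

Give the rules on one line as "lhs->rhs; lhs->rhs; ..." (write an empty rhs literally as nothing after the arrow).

  | aaaabbabba => aabbbabba => bbbbabba => bbbabba => bbabba => babba => abba
  | bab => ab
  | aaba => bba
  | aaabb => abbb

aab->bb; aba->bb; bab->ab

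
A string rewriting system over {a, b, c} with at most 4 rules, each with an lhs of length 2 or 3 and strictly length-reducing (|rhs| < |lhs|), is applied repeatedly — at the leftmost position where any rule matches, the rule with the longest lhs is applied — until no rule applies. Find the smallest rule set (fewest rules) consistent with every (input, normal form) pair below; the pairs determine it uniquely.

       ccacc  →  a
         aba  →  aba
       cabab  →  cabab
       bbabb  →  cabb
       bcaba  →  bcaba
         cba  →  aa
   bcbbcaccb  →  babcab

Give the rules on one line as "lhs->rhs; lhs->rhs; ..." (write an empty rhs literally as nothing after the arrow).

bba->ca; cb->a; cc->

  | ccacc => acc => a
  | aba
  | cabab
  | bbabb => cabb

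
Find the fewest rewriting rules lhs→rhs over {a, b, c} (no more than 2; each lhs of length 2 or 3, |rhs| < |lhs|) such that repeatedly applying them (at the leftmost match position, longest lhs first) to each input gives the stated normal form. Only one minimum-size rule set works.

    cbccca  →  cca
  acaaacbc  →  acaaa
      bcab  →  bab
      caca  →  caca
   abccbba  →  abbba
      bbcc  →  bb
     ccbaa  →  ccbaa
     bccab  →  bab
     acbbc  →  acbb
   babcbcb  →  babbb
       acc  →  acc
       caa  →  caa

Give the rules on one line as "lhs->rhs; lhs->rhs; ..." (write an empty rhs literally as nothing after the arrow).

bc->b; cbc->

  | cbccca => cca
  | acaaacbc => acaaa
  | bcab => bab
  | caca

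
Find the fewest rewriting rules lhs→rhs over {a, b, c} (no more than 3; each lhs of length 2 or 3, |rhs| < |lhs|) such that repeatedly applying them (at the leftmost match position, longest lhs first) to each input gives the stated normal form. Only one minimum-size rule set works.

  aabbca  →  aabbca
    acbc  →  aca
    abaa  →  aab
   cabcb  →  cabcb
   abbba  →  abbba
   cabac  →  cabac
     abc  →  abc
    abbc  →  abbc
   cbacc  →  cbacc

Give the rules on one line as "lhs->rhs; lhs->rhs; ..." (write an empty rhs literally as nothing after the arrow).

baa->ab; cbc->ca

  | aabbca
  | acbc => aca
  | abaa => aab
  | cabcb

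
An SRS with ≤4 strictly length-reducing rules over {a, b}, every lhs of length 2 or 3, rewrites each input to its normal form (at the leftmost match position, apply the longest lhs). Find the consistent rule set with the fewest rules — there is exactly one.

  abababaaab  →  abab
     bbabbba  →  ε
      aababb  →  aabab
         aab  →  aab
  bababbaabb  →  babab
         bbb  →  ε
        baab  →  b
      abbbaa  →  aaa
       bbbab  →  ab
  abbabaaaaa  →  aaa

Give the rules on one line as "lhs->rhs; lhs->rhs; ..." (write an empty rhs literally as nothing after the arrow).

baa->; bb->b; bbb->

  | abababaaab => ababaab => abab
  | bbabbba => babbba => baa => ε
  | aababb => aabab
  | aab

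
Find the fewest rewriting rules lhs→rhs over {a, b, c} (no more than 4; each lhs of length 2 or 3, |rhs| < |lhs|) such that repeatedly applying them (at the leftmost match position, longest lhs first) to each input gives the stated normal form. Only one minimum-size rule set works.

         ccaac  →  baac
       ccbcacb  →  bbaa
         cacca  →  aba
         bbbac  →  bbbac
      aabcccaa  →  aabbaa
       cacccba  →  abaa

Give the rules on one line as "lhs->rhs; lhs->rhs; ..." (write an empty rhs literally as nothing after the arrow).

ca->a; cb->a; cc->b

  | ccaac => baac
  | ccbcacb => bbcacb => bbacb => bbaa
  | cacca => acca => aba
  | bbbac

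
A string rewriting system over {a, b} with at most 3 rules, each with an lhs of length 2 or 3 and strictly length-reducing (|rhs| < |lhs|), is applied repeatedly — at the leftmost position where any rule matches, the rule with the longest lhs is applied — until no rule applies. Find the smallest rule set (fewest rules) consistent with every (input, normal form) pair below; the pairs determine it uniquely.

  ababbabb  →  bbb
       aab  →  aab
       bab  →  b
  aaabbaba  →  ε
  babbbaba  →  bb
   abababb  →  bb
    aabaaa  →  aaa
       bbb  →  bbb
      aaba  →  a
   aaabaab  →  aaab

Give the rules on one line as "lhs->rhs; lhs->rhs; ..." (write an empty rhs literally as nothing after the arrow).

  | ababbabb => bbabb => bbb
  | aab
  | bab => b
  | aaabbaba => aababa => aba => ε

aba->; abb->b; ba->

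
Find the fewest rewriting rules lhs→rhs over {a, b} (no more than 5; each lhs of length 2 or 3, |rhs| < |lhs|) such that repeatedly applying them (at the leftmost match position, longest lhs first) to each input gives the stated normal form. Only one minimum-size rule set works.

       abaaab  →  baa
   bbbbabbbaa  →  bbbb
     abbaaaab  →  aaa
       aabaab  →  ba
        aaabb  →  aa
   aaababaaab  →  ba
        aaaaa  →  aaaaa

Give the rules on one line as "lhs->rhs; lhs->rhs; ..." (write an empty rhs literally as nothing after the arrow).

ab->; aba->ba; abb->; bba->b

  | abaaab => baaab => baa
  | bbbbabbbaa => bbbbbbaa => bbbbba => bbbb
  | abbaaaab => aaaab => aaa
  | aabaab => abaab => baab => ba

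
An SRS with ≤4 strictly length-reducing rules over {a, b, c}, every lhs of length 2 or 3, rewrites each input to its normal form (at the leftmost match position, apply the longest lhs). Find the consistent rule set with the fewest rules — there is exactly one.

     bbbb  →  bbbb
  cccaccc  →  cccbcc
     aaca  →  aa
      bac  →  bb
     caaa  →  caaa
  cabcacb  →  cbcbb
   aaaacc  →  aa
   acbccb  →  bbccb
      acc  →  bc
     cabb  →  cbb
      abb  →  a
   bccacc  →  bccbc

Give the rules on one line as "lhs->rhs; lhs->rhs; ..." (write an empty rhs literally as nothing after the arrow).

  | bbbb
  | cccaccc => cccbcc
  | aaca => aba => aa
  | bac => bb

ab->a; ac->b; cab->cb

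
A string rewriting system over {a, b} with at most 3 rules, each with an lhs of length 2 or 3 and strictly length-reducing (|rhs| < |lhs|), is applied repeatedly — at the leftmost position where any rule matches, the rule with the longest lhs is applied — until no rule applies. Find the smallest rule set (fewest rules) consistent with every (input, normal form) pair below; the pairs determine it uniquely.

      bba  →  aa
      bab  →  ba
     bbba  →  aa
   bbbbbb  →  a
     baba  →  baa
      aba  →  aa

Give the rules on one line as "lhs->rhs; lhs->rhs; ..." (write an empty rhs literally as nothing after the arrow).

  | bba => aa
  | bab => ba
  | bbba => aba => aa
  | bbbbbb => abbbb => abbb => abb => ab => a

ab->a; bb->a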